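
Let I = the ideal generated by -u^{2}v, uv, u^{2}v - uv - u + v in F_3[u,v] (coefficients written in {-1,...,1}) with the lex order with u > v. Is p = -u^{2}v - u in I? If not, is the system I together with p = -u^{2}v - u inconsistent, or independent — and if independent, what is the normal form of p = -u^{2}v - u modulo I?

-u^{2}v - u is independent of I; its normal form modulo I is -v.

First compute the reduced Gröbner basis of I by Buchberger's algorithm.
f_1 = -u^{2}v, LT = u^{2}v.
f_2 = uv, LT = uv.
f_3 = u^{2}v - uv - u + v, LT = u^{2}v.

S(f_1,f_3): lcm = u^{2}v. S = uv + u - v.
  leading term uv: subtract (1)·f_2 from uv + u - v → u - v
  leading term u: no divisor's leading term divides it; move u to the remainder.
  leading term v: no divisor's leading term divides it; move -v to the remainder.
  remainder u - v ≠ 0; add h_4 = u - v to the basis.

S(f_2,h_4): lcm = uv. S = v^{2}.
  leading term v^{2}: no divisor's leading term divides it; move v^{2} to the remainder.
  remainder v^{2} ≠ 0; add h_5 = v^{2} to the basis.

The other S-polynomials (S(f_1,f_2), S(f_2,f_3), S(f_1,h_4), S(f_3,h_4), S(f_1,h_5), S(f_2,h_5), S(f_3,h_5), S(h_4,h_5)) all reduce to 0 modulo the current basis, so we have a Gröbner basis.
Inter-reduce: drop elements whose leading term is divisible by another's, tail-reduce, and make monic.
Reduced Gröbner basis: {u - v, v^{2}}.
Label its elements g_1 = u - v, g_2 = v^{2}.

Reduce p = -u^{2}v - u modulo G:
  leading term u^{2}v: subtract (-uv)·g_1 from -u^{2}v - u → -uv^{2} - u
  leading term uv^{2}: subtract (-v^{2})·g_1 from -uv^{2} - u → -u - v^{3}
  leading term u: subtract (-1)·g_1 from -u - v^{3} → -v^{3} - v
  leading term v^{3}: subtract (-v)·g_2 from -v^{3} - v → -v
  leading term v: no divisor's leading term divides it; move -v to the remainder.
  normal form = -v.
The normal form is nonzero, so p ∉ I. Since p minus its normal form lies in I, I + (p) = I + (r) where r = -v; decide whether this ideal is the whole ring.
Run Buchberger on G together with r (pairs among the g_i already reduce to 0 since G is a Gröbner basis):
g_1 = u - v, LT = u.
g_2 = v^{2}, LT = v^{2}.
r = -v, LT = v.

The S-polynomials (S(g_1,g_2), S(g_1,r), S(g_2,r)) all reduce to 0 modulo the current basis, so we have a Gröbner basis.
Inter-reduce: drop elements whose leading term is divisible by another's, tail-reduce, and make monic.
Reduced Gröbner basis: {u, v}.
The reduced Gröbner basis of I + (p) is {u, v} ≠ {1}, a proper ideal, so the enlarged system stays consistent: p is independent of I, with normal form -v.

The remainder on division by a Gröbner basis is unique — it is the normal form.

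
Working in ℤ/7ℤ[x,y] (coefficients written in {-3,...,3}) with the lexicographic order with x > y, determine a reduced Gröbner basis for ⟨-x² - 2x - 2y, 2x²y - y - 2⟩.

Buchberger's algorithm terminates because the ascending chain of leading-term ideals stabilizes.

f_1 = -x² - 2x - 2y, LT = x².
f_2 = 2x²y - y - 2, LT = x²y.

S(f_1,f_2): lcm = x²y. S = 2xy + 2y² - 3y + 1.
  leading term xy: no divisor's leading term divides it; move 2xy to the remainder.
  leading term y²: no divisor's leading term divides it; move 2y² to the remainder.
  leading term y: no divisor's leading term divides it; move -3y to the remainder.
  leading term 1: no divisor's leading term divides it; move 1 to the remainder.
  remainder 2xy + 2y² - 3y + 1 ≠ 0; add g_3 = 2xy + 2y² - 3y + 1 to the basis.

S(f_1,g_3): lcm = x²y. S = -xy² + 3x + 2y².
  leading term xy²: subtract (3y)·g_3 from -xy² + 3x + 2y² → 3x + y³ - 3y² - 3y
  leading term x: no divisor's leading term divides it; move 3x to the remainder.
  leading term y³: no divisor's leading term divides it; move y³ to the remainder.
  leading term y²: no divisor's leading term divides it; move -3y² to the remainder.
  leading term y: no divisor's leading term divides it; move -3y to the remainder.
  remainder 3x + y³ - 3y² - 3y ≠ 0; add g_4 = 3x + y³ - 3y² - 3y to the basis.

S(f_1,g_4): lcm = x². S = 2xy³ + xy² + xy + 2x + 2y.
  leading term xy³: subtract (y²)·g_3 from 2xy³ + xy² + xy + 2x + 2y → xy² + xy + 2x - 2y⁴ + 3y³ - y² + 2y
  leading term xy²: subtract (-3y)·g_3 from xy² + xy + 2x - 2y⁴ + 3y³ - y² + 2y → xy + 2x - 2y⁴ + 2y³ - 3y² - 2y
  leading term xy: subtract (-3)·g_3 from xy + 2x - 2y⁴ + 2y³ - 3y² - 2y → 2x - 2y⁴ + 2y³ + 3y² + 3y + 3
  leading term x: subtract (3)·g_4 from 2x - 2y⁴ + 2y³ + 3y² + 3y + 3 → -2y⁴ - y³ - 2y² - 2y + 3
  leading term y⁴: no divisor's leading term divides it; move -2y⁴ to the remainder.
  leading term y³: no divisor's leading term divides it; move -y³ to the remainder.
  leading term y²: no divisor's leading term divides it; move -2y² to the remainder.
  leading term y: no divisor's leading term divides it; move -2y to the remainder.
  leading term 1: no divisor's leading term divides it; move 3 to the remainder.
  remainder -2y⁴ - y³ - 2y² - 2y + 3 ≠ 0; add g_5 = -2y⁴ - y³ - 2y² - 2y + 3 to the basis.

The other S-polynomials (S(f_2,g_3), S(f_2,g_4), S(g_3,g_4), S(f_1,g_5), S(f_2,g_5), S(g_3,g_5), S(g_4,g_5)) all reduce to 0 modulo the current basis, so we have a Gröbner basis.
Inter-reduce: drop elements whose leading term is divisible by another's, tail-reduce, and make monic.

G = {x - 2y³ - y² - y, y⁴ - 3y³ + y² + y + 2}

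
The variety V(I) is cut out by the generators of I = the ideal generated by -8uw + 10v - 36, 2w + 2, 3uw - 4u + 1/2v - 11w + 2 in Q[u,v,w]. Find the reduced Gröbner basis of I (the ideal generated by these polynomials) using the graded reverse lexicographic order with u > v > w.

f_1 = -8uw + 10v - 36, LT = uw.
f_2 = 2w + 2, LT = w.
f_3 = 3uw - 4u + 1/2v - 11w + 2, LT = uw.

S(f_1,f_2): lcm = uw. S = -u - 5/4v + 9/2.
  leading term u: no divisor's leading term divides it; move -u to the remainder.
  leading term v: no divisor's leading term divides it; move -5/4v to the remainder.
  leading term 1: no divisor's leading term divides it; move 9/2 to the remainder.
  remainder -u - 5/4v + 9/2 ≠ 0; add g_4 = -u - 5/4v + 9/2 to the basis.

S(f_1,f_3): lcm = uw. S = 4/3u - 17/12v + 11/3w + 23/6.
  leading term u: subtract (-4/3)·g_4 from 4/3u - 17/12v + 11/3w + 23/6 → -37/12v + 11/3w + 59/6
  leading term v: no divisor's leading term divides it; move -37/12v to the remainder.
  leading term w: subtract (11/6)·f_2 from 11/3w + 59/6 → 37/6
  leading term 1: no divisor's leading term divides it; move 37/6 to the remainder.
  remainder -37/12v + 37/6 ≠ 0; add g_5 = -37/12v + 37/6 to the basis.

The other S-polynomials (S(f_2,f_3), S(f_1,g_4), S(f_2,g_4), S(f_3,g_4), S(f_1,g_5), S(f_2,g_5), S(f_3,g_5), S(g_4,g_5)) all reduce to 0 modulo the current basis, so we have a Gröbner basis.
Inter-reduce: drop elements whose leading term is divisible by another's, tail-reduce, and make monic.

G = {u - 2, v - 2, w + 1}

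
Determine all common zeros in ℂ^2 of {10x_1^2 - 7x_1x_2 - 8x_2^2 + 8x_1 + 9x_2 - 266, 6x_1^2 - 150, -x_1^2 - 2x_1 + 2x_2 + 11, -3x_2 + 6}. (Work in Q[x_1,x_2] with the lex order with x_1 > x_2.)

{(-5, 2)}

Compute a lex Gröbner basis by Buchberger's algorithm.
f_1 = 10x_1^2 - 7x_1x_2 + 8x_1 - 8x_2^2 + 9x_2 - 266, LT = x_1^2.
f_2 = 6x_1^2 - 150, LT = x_1^2.
f_3 = -x_1^2 - 2x_1 + 2x_2 + 11, LT = x_1^2.
f_4 = -3x_2 + 6, LT = x_2.

S(f_1,f_2): lcm = x_1^2. S = -7/10x_1x_2 + 4/5x_1 - 4/5x_2^2 + 9/10x_2 - 8/5.
  reduce S modulo (f_1, f_2, f_3, f_4):
  remainder -3/5x_1 - 3 ≠ 0; add h_5 = -3/5x_1 - 3 to the basis.

The other S-polynomials (S(f_1,f_3), S(f_1,f_4), S(f_2,f_3), S(f_2,f_4), S(f_3,f_4), S(f_1,h_5), S(f_2,h_5), S(f_3,h_5), S(f_4,h_5)) all reduce to 0 modulo the current basis, so we have a Gröbner basis.
Inter-reduce: drop elements whose leading term is divisible by another's, tail-reduce, and make monic.
Reduced Gröbner basis: {x_1 + 5, x_2 - 2}.

A lex Gröbner basis eliminates variables successively. Here x_2 - 2 depends only on x_2, with roots {2}; lifting each root through the earlier basis elements recovers the full solutions.
  x_2 = 2: the earlier basis element becomes x_1 + 5 = 0, giving x_1 = -5 — point (-5, 2).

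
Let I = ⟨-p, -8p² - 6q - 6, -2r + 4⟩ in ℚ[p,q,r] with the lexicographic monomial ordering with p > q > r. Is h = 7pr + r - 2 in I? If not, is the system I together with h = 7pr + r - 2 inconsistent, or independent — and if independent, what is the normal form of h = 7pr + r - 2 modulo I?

7pr + r - 2 lies in I (it reduces to 0).

First compute the reduced Gröbner basis of I by Buchberger's algorithm.
f_1 = -p, LT = p.
f_2 = -8p² - 6q - 6, LT = p².
f_3 = -2r + 4, LT = r.

S(f_1,f_2): lcm = p². S = -¾q - ¾.
  leading term q: no divisor's leading term divides it; move -¾q to the remainder.
  leading term 1: no divisor's leading term divides it; move -¾ to the remainder.
  remainder -¾q - ¾ ≠ 0; add k_4 = -¾q - ¾ to the basis.

The other S-polynomials (S(f_1,f_3), S(f_2,f_3), S(f_1,k_4), S(f_2,k_4), S(f_3,k_4)) all reduce to 0 modulo the current basis, so we have a Gröbner basis.
Inter-reduce: drop elements whose leading term is divisible by another's, tail-reduce, and make monic.
Reduced Gröbner basis: {p, q + 1, r - 2}.
Label its elements g_1 = p, g_2 = q + 1, g_3 = r - 2.

Reduce h = 7pr + r - 2 modulo G:
  leading term pr: subtract (7r)·g_1 from 7pr + r - 2 → r - 2
  leading term r: subtract (1)·g_3 from r - 2 → 0
  normal form = 0.
Since the normal form is 0, h ∈ I.

The remainder on division by a Gröbner basis is unique — it is the normal form.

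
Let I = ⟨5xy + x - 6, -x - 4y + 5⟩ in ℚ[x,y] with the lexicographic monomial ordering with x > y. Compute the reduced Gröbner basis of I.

f_1 = 5xy + x - 6, LT = xy.
f_2 = -x - 4y + 5, LT = x.

S(f_1,f_2): lcm = xy. S = ⅕x - 4y² + 5y - 6/5.
  leading term x: subtract (-⅕)·f_2 from ⅕x - 4y² + 5y - 6/5 → -4y² + 21/5y - ⅕
  leading term y²: no divisor's leading term divides it; move -4y² to the remainder.
  leading term y: no divisor's leading term divides it; move 21/5y to the remainder.
  leading term 1: no divisor's leading term divides it; move -⅕ to the remainder.
  remainder -4y² + 21/5y - ⅕ ≠ 0; add g_3 = -4y² + 21/5y - ⅕ to the basis.

The other S-polynomials (S(f_1,g_3), S(f_2,g_3)) all reduce to 0 modulo the current basis, so we have a Gröbner basis.
Inter-reduce: drop elements whose leading term is divisible by another's, tail-reduce, and make monic.

G = {x + 4y - 5, y² - 21/20y + 1/20}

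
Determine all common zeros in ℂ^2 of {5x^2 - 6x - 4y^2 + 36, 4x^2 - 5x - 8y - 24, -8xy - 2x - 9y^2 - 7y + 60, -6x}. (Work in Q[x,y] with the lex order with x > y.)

{(0, -3)}

Compute a lex Gröbner basis by Buchberger's algorithm.
f_1 = 5x^2 - 6x - 4y^2 + 36, LT = x^2.
f_2 = 4x^2 - 5x - 8y - 24, LT = x^2.
f_3 = -8xy - 2x - 9y^2 - 7y + 60, LT = xy.
f_4 = -6x, LT = x.

S(f_1,f_2): lcm = x^2. S = 1/20x - 4/5y^2 + 2y + 66/5.
  leading term x: subtract (-1/120)·f_4 from 1/20x - 4/5y^2 + 2y + 66/5 → -4/5y^2 + 2y + 66/5
  leading term y^2: no divisor's leading term divides it; move -4/5y^2 to the remainder.
  leading term y: no divisor's leading term divides it; move 2y to the remainder.
  leading term 1: no divisor's leading term divides it; move 66/5 to the remainder.
  remainder -4/5y^2 + 2y + 66/5 ≠ 0; add h_5 = -4/5y^2 + 2y + 66/5 to the basis.

S(f_1,f_3): lcm = x^2y. S = -1/4x^2 - 9/8xy^2 - 83/40xy + 15/2x - 4/5y^3 + 36/5y.
  leading term x^2: subtract (-1/20)·f_1 from -1/4x^2 - 9/8xy^2 - 83/40xy + 15/2x - 4/5y^3 + 36/5y → -9/8xy^2 - 83/40xy + 36/5x - 4/5y^3 - 1/5y^2 + 36/5y + 9/5
  leading term xy^2: subtract (9/64y)·f_3 from -9/8xy^2 - 83/40xy + 36/5x - 4/5y^3 - 1/5y^2 + 36/5y + 9/5 → -287/160xy + 36/5x + 149/320y^3 + 251/320y^2 - 99/80y + 9/5
  leading term xy: subtract (287/1280)·f_3 from -287/160xy + 36/5x + 149/320y^3 + 251/320y^2 - 99/80y + 9/5 → 979/128x + 149/320y^3 + 3587/1280y^2 + 85/256y - 3729/320
  leading term x: subtract (-979/768)·f_4 from 979/128x + 149/320y^3 + 3587/1280y^2 + 85/256y - 3729/320 → 149/320y^3 + 3587/1280y^2 + 85/256y - 3729/320
  leading term y^3: subtract (-149/256y)·h_5 from 149/320y^3 + 3587/1280y^2 + 85/256y - 3729/320 → 5077/1280y^2 + 10259/1280y - 3729/320
  leading term y^2: subtract (-5077/1024)·h_5 from 5077/1280y^2 + 10259/1280y - 3729/320 → 45903/2560y + 137709/2560
  leading term y: no divisor's leading term divides it; move 45903/2560y to the remainder.
  leading term 1: no divisor's leading term divides it; move 137709/2560 to the remainder.
  remainder 45903/2560y + 137709/2560 ≠ 0; add h_6 = 45903/2560y + 137709/2560 to the basis.

The other S-polynomials (S(f_1,f_4), S(f_2,f_3), S(f_2,f_4), S(f_3,f_4), S(f_1,h_5), S(f_2,h_5), S(f_3,h_5), S(f_4,h_5), S(f_1,h_6), S(f_2,h_6), S(f_3,h_6), S(f_4,h_6), S(h_5,h_6)) all reduce to 0 modulo the current basis, so we have a Gröbner basis.
Inter-reduce: drop elements whose leading term is divisible by another's, tail-reduce, and make monic.
Reduced Gröbner basis: {x, y + 3}.

A lex Gröbner basis eliminates variables successively. Here y + 3 depends only on y, with roots {-3}; lifting each root through the earlier basis elements recovers the full solutions.
  y = -3: the earlier basis element becomes x = 0, giving x = 0 — point (0, -3).
Substituting each solution back into the original system confirms all equations vanish.
Zero-dimensionality of the ideal guarantees finitely many solutions over ℂ.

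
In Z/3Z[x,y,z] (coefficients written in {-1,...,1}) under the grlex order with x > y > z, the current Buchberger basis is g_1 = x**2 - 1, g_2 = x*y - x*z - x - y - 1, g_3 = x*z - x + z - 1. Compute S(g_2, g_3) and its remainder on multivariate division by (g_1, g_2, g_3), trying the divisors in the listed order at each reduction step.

S(g_2, g_3) = -x*z**2 + x*y - x*z + y*z + y - z; remainder on division = y*z + z**2 - y - z.

lcm(LM(g_2), LM(g_3)) = x*y*z.
S = (lcm/LT(g_2))·g_2 − (lcm/LT(g_3))·g_3 = -x*z**2 + x*y - x*z + y*z + y - z.
Reduce S modulo (g_1, g_2, g_3) in that order:
  leading term x*z**2: subtract (-z)·g_3 from -x*z**2 + x*y - x*z + y*z + y - z → x*y + x*z + y*z + z**2 + y + z
  leading term x*y: subtract (1)·g_2 from x*y + x*z + y*z + z**2 + y + z → -x*z + y*z + z**2 + x - y + z + 1
  leading term x*z: subtract (-1)·g_3 from -x*z + y*z + z**2 + x - y + z + 1 → y*z + z**2 - y - z
  leading term y*z: no divisor's leading term divides it; move y*z to the remainder.
  leading term z**2: no divisor's leading term divides it; move z**2 to the remainder.
  leading term y: no divisor's leading term divides it; move -y to the remainder.
  leading term z: no divisor's leading term divides it; move -z to the remainder.
The remainder y*z + z**2 - y - z is nonzero, so it would be added as the next basis element.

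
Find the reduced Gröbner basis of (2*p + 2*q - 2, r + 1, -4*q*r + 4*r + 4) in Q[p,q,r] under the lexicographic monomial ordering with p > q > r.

f_1 = 2*p + 2*q - 2, LT = p.
f_2 = r + 1, LT = r.
f_3 = -4*q*r + 4*r + 4, LT = q*r.

S(f_2,f_3): lcm = q*r. S = q + r + 1.
  leading term q: no divisor's leading term divides it; move q to the remainder.
  leading term r: subtract (1)·f_2 from r + 1 → 0
  remainder q ≠ 0; add g_4 = q to the basis.

The other S-polynomials (S(f_1,f_2), S(f_1,f_3), S(f_1,g_4), S(f_2,g_4), S(f_3,g_4)) all reduce to 0 modulo the current basis, so we have a Gröbner basis.
Inter-reduce: drop elements whose leading term is divisible by another's, tail-reduce, and make monic.

G = {p - 1, q, r + 1}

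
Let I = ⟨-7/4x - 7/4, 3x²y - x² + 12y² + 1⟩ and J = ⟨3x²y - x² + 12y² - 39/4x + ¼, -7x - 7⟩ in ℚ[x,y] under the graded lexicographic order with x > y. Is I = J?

Equality of ideals is decidable: compute both reduced Gröbner bases (unique for the ordering) and check whether they agree.
Buchberger on the first generating set:
f_1 = -7/4x - 7/4, LT = x.
f_2 = 3x²y - x² + 12y² + 1, LT = x²y.

S(f_1,f_2): lcm = x²y. S = ⅓x² + xy - 4y² - ⅓.
  leading term x²: subtract (-4/21x)·f_1 from ⅓x² + xy - 4y² - ⅓ → xy - 4y² - ⅓x - ⅓
  leading term xy: subtract (-4/7y)·f_1 from xy - 4y² - ⅓x - ⅓ → -4y² - ⅓x - y - ⅓
  leading term y²: no divisor's leading term divides it; move -4y² to the remainder.
  leading term x: subtract (4/21)·f_1 from -⅓x - y - ⅓ → -y
  leading term y: no divisor's leading term divides it; move -y to the remainder.
  remainder -4y² - y ≠ 0; add g_3 = -4y² - y to the basis.

S(f_1,g_3): leading monomials are coprime, so the S-polynomial reduces to 0 (Buchberger's first criterion).
S(f_2,g_3): lcm = x²y². S = -7/12x²y + 4y³ + ⅓y.
  leading term x²y: subtract (⅓xy)·f_1 from -7/12x²y + 4y³ + ⅓y → 4y³ + 7/12xy + ⅓y
  leading term y³: subtract (-y)·g_3 from 4y³ + 7/12xy + ⅓y → 7/12xy - y² + ⅓y
  leading term xy: subtract (-⅓y)·f_1 from 7/12xy - y² + ⅓y → -y² - ¼y
  leading term y²: subtract (¼)·g_3 from -y² - ¼y → 0
  remainder 0.

Every S-polynomial of the final basis reduces to 0, so we have a Gröbner basis.
Inter-reduce: drop elements whose leading term is divisible by another's, tail-reduce, and make monic.
Reduced Gröbner basis: {y² + ¼y, x + 1}.

Buchberger on the second generating set:
h_1 = 3x²y - x² + 12y² - 39/4x + ¼, LT = x²y.
h_2 = -7x - 7, LT = x.

S(h_1,h_2): lcm = x²y. S = -⅓x² - xy + 4y² - 13/4x + 1/12.
  leading term x²: subtract (1/21x)·h_2 from -⅓x² - xy + 4y² - 13/4x + 1/12 → -xy + 4y² - 35/12x + 1/12
  leading term xy: subtract (1/7y)·h_2 from -xy + 4y² - 35/12x + 1/12 → 4y² - 35/12x + y + 1/12
  leading term y²: no divisor's leading term divides it; move 4y² to the remainder.
  leading term x: subtract (5/12)·h_2 from -35/12x + y + 1/12 → y + 3
  leading term y: no divisor's leading term divides it; move y to the remainder.
  leading term 1: no divisor's leading term divides it; move 3 to the remainder.
  remainder 4y² + y + 3 ≠ 0; add k_3 = 4y² + y + 3 to the basis.

S(h_1,k_3): lcm = x²y². S = -7/12x²y + 4y³ - ¾x² - 13/4xy + 1/12y.
  leading term x²y: subtract (-7/36)·h_1 from -7/12x²y + 4y³ - ¾x² - 13/4xy + 1/12y → 4y³ - 17/18x² - 13/4xy + 7/3y² - 91/48x + 1/12y + 7/144
  leading term y³: subtract (y)·k_3 from 4y³ - 17/18x² - 13/4xy + 7/3y² - 91/48x + 1/12y + 7/144 → -17/18x² - 13/4xy + 4/3y² - 91/48x - 35/12y + 7/144
  leading term x²: subtract (17/126x)·h_2 from -17/18x² - 13/4xy + 4/3y² - 91/48x - 35/12y + 7/144 → -13/4xy + 4/3y² - 137/144x - 35/12y + 7/144
  leading term xy: subtract (13/28y)·h_2 from -13/4xy + 4/3y² - 137/144x - 35/12y + 7/144 → 4/3y² - 137/144x + ⅓y + 7/144
  leading term y²: subtract (⅓)·k_3 from 4/3y² - 137/144x + ⅓y + 7/144 → -137/144x - 137/144
  leading term x: subtract (137/1008)·h_2 from -137/144x - 137/144 → 0
  remainder 0.

S(h_2,k_3): leading monomials are coprime, so the S-polynomial reduces to 0 (Buchberger's first criterion).
Every S-polynomial of the final basis reduces to 0, so we have a Gröbner basis.
Inter-reduce: drop elements whose leading term is divisible by another's, tail-reduce, and make monic.
Reduced Gröbner basis: {y² + ¼y + ¾, x + 1}.

These differ, so the ideals are not equal.

No, the ideals differ.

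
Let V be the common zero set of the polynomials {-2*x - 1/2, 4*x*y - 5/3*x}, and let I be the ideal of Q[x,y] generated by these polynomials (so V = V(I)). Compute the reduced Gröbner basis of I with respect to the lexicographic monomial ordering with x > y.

This is the nonlinear analogue of row-reducing a linear system.

f_1 = -2*x - 1/2, LT = x.
f_2 = 4*x*y - 5/3*x, LT = x*y.

S(f_1,f_2): lcm = x*y. S = 5/12*x + 1/4*y.
  leading term x: subtract (-5/24)·f_1 from 5/12*x + 1/4*y → 1/4*y - 5/48
  leading term y: no divisor's leading term divides it; move 1/4*y to the remainder.
  leading term 1: no divisor's leading term divides it; move -5/48 to the remainder.
  remainder 1/4*y - 5/48 ≠ 0; add g_3 = 1/4*y - 5/48 to the basis.

The other S-polynomials (S(f_1,g_3), S(f_2,g_3)) all reduce to 0 modulo the current basis, so we have a Gröbner basis.
Inter-reduce: drop elements whose leading term is divisible by another's, tail-reduce, and make monic.

G = {x + 1/4, y - 5/12}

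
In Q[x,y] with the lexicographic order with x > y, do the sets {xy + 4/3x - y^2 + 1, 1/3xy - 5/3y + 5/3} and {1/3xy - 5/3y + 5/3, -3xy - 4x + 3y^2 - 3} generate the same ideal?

Equality of ideals is decidable: compute both reduced Gröbner bases (unique for the ordering) and check whether they agree.
Buchberger on the first generating set:
f_1 = xy + 4/3x - y^2 + 1, LT = xy.
f_2 = 1/3xy - 5/3y + 5/3, LT = xy.

S(f_1,f_2): lcm = xy. S = 4/3x - y^2 + 5y - 4.
  leading term x: no divisor's leading term divides it; move 4/3x to the remainder.
  leading term y^2: no divisor's leading term divides it; move -y^2 to the remainder.
  leading term y: no divisor's leading term divides it; move 5y to the remainder.
  leading term 1: no divisor's leading term divides it; move -4 to the remainder.
  remainder 4/3x - y^2 + 5y - 4 ≠ 0; add g_3 = 4/3x - y^2 + 5y - 4 to the basis.

S(f_1,g_3): lcm = xy. S = 4/3x + 3/4y^3 - 19/4y^2 + 3y + 1.
  leading term x: subtract (1)·g_3 from 4/3x + 3/4y^3 - 19/4y^2 + 3y + 1 → 3/4y^3 - 15/4y^2 - 2y + 5
  leading term y^3: no divisor's leading term divides it; move 3/4y^3 to the remainder.
  leading term y^2: no divisor's leading term divides it; move -15/4y^2 to the remainder.
  leading term y: no divisor's leading term divides it; move -2y to the remainder.
  leading term 1: no divisor's leading term divides it; move 5 to the remainder.
  remainder 3/4y^3 - 15/4y^2 - 2y + 5 ≠ 0; add g_4 = 3/4y^3 - 15/4y^2 - 2y + 5 to the basis.

The other S-polynomials (S(f_2,g_3), S(f_1,g_4), S(f_2,g_4), S(g_3,g_4)) all reduce to 0 modulo the current basis, so we have a Gröbner basis.
Inter-reduce: drop elements whose leading term is divisible by another's, tail-reduce, and make monic.
Reduced Gröbner basis: {x - 3/4y^2 + 15/4y - 3, y^3 - 5y^2 - 8/3y + 20/3}.

Buchberger on the second generating set:
h_1 = 1/3xy - 5/3y + 5/3, LT = xy.
h_2 = -3xy - 4x + 3y^2 - 3, LT = xy.

S(h_1,h_2): lcm = xy. S = -4/3x + y^2 - 5y + 4.
  leading term x: no divisor's leading term divides it; move -4/3x to the remainder.
  leading term y^2: no divisor's leading term divides it; move y^2 to the remainder.
  leading term y: no divisor's leading term divides it; move -5y to the remainder.
  leading term 1: no divisor's leading term divides it; move 4 to the remainder.
  remainder -4/3x + y^2 - 5y + 4 ≠ 0; add k_3 = -4/3x + y^2 - 5y + 4 to the basis.

S(h_1,k_3): lcm = xy. S = 3/4y^3 - 15/4y^2 - 2y + 5.
  leading term y^3: no divisor's leading term divides it; move 3/4y^3 to the remainder.
  leading term y^2: no divisor's leading term divides it; move -15/4y^2 to the remainder.
  leading term y: no divisor's leading term divides it; move -2y to the remainder.
  leading term 1: no divisor's leading term divides it; move 5 to the remainder.
  remainder 3/4y^3 - 15/4y^2 - 2y + 5 ≠ 0; add k_4 = 3/4y^3 - 15/4y^2 - 2y + 5 to the basis.

The other S-polynomials (S(h_2,k_3), S(h_1,k_4), S(h_2,k_4), S(k_3,k_4)) all reduce to 0 modulo the current basis, so we have a Gröbner basis.
Inter-reduce: drop elements whose leading term is divisible by another's, tail-reduce, and make monic.
Reduced Gröbner basis: {x - 3/4y^2 + 15/4y - 3, y^3 - 5y^2 - 8/3y + 20/3}.

These coincide, so the ideals are equal.

Yes, the ideals are equal.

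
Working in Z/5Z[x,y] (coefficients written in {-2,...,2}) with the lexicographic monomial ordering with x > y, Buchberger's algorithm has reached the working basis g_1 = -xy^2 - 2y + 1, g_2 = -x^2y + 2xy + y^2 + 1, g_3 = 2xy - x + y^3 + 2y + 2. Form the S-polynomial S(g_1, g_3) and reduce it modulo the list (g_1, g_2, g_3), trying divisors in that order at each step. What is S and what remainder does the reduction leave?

S(g_1, g_3) = -2xy + 2y^4 - y^2 + y - 1; remainder on division = -x + 2y^4 + y^3 - y^2 - 2y + 1.

lcm(LM(g_1), LM(g_3)) = xy^2.
S = (lcm/LT(g_1))·g_1 − (lcm/LT(g_3))·g_3 = -2xy + 2y^4 - y^2 + y - 1.
Reduce S modulo (g_1, g_2, g_3) in that order:
  leading term xy: subtract (-1)·g_3 from -2xy + 2y^4 - y^2 + y - 1 → -x + 2y^4 + y^3 - y^2 - 2y + 1
  leading term x: no divisor's leading term divides it; move -x to the remainder.
  leading term y^4: no divisor's leading term divides it; move 2y^4 to the remainder.
  leading term y^3: no divisor's leading term divides it; move y^3 to the remainder.
  leading term y^2: no divisor's leading term divides it; move -y^2 to the remainder.
  leading term y: no divisor's leading term divides it; move -2y to the remainder.
  leading term 1: no divisor's leading term divides it; move 1 to the remainder.
The remainder -x + 2y^4 + y^3 - y^2 - 2y + 1 is nonzero, so it would be added as the next basis element.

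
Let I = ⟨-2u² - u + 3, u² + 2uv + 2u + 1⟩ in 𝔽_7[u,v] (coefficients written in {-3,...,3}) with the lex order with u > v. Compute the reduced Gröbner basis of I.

G = {u - 3v, v² - v + 1}

This is the nonlinear analogue of row-reducing a linear system.

f_1 = -2u² - u + 3, LT = u².
f_2 = u² + 2uv + 2u + 1, LT = u².

S(f_1,f_2): lcm = u². S = -2uv + 2u + 1.
  leading term uv: no divisor's leading term divides it; move -2uv to the remainder.
  leading term u: no divisor's leading term divides it; move 2u to the remainder.
  leading term 1: no divisor's leading term divides it; move 1 to the remainder.
  remainder -2uv + 2u + 1 ≠ 0; add g_3 = -2uv + 2u + 1 to the basis.

S(f_1,g_3): lcm = u²v. S = u² - 3uv - 3u + 2v.
  leading term u²: subtract (3)·f_1 from u² - 3uv - 3u + 2v → -3uv + 2v - 2
  leading term uv: subtract (-2)·g_3 from -3uv + 2v - 2 → -3u + 2v
  leading term u: no divisor's leading term divides it; move -3u to the remainder.
  leading term v: no divisor's leading term divides it; move 2v to the remainder.
  remainder -3u + 2v ≠ 0; add g_4 = -3u + 2v to the basis.

S(g_3,g_4): lcm = uv. S = -u + 3v² + 3.
  leading term u: subtract (-2)·g_4 from -u + 3v² + 3 → 3v² - 3v + 3
  leading term v²: no divisor's leading term divides it; move 3v² to the remainder.
  leading term v: no divisor's leading term divides it; move -3v to the remainder.
  leading term 1: no divisor's leading term divides it; move 3 to the remainder.
  remainder 3v² - 3v + 3 ≠ 0; add g_5 = 3v² - 3v + 3 to the basis.

The other S-polynomials (S(f_2,g_3), S(f_1,g_4), S(f_2,g_4), S(f_1,g_5), S(f_2,g_5), S(g_3,g_5), S(g_4,g_5)) all reduce to 0 modulo the current basis, so we have a Gröbner basis.
Inter-reduce: drop elements whose leading term is divisible by another's, tail-reduce, and make monic.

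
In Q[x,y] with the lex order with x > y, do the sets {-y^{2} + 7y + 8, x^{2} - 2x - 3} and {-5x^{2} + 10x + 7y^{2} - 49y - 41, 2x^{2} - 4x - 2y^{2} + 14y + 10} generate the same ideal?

Yes, the ideals are equal.

Two ideals are equal iff their reduced Gröbner bases coincide (the reduced basis is unique for a fixed ordering).
Buchberger on the first generating set:
f_1 = -y^{2} + 7y + 8, LT = y^{2}.
f_2 = x^{2} - 2x - 3, LT = x^{2}.

The S-polynomials (S(f_1,f_2)) all reduce to 0 modulo the current basis, so we have a Gröbner basis.
Inter-reduce: drop elements whose leading term is divisible by another's, tail-reduce, and make monic.
Reduced Gröbner basis: {x^{2} - 2x - 3, y^{2} - 7y - 8}.

Buchberger on the second generating set:
h_1 = -5x^{2} + 10x + 7y^{2} - 49y - 41, LT = x^{2}.
h_2 = 2x^{2} - 4x - 2y^{2} + 14y + 10, LT = x^{2}.

S(h_1,h_2): lcm = x^{2}. S = -\tfrac{2}{5}y^{2} + \tfrac{14}{5}y + \tfrac{16}{5}.
  leading term y^{2}: no divisor's leading term divides it; move -\tfrac{2}{5}y^{2} to the remainder.
  leading term y: no divisor's leading term divides it; move \tfrac{14}{5}y to the remainder.
  leading term 1: no divisor's leading term divides it; move \tfrac{16}{5} to the remainder.
  remainder -\tfrac{2}{5}y^{2} + \tfrac{14}{5}y + \tfrac{16}{5} ≠ 0; add k_3 = -\tfrac{2}{5}y^{2} + \tfrac{14}{5}y + \tfrac{16}{5} to the basis.

The other S-polynomials (S(h_1,k_3), S(h_2,k_3)) all reduce to 0 modulo the current basis, so we have a Gröbner basis.
Inter-reduce: drop elements whose leading term is divisible by another's, tail-reduce, and make monic.
Reduced Gröbner basis: {x^{2} - 2x - 3, y^{2} - 7y - 8}.

The two bases agree; hence the ideals are identical.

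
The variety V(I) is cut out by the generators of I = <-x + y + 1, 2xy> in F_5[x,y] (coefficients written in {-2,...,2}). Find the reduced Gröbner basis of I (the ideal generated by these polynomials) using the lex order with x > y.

f_1 = -x + y + 1, LT = x.
f_2 = 2xy, LT = xy.

S(f_1,f_2): lcm = xy. S = -y^{2} - y.
  leading term y^{2}: no divisor's leading term divides it; move -y^{2} to the remainder.
  leading term y: no divisor's leading term divides it; move -y to the remainder.
  remainder -y^{2} - y ≠ 0; add g_3 = -y^{2} - y to the basis.

The other S-polynomials (S(f_1,g_3), S(f_2,g_3)) all reduce to 0 modulo the current basis, so we have a Gröbner basis.
Inter-reduce: drop elements whose leading term is divisible by another's, tail-reduce, and make monic.

G = {x - y - 1, y^{2} + y}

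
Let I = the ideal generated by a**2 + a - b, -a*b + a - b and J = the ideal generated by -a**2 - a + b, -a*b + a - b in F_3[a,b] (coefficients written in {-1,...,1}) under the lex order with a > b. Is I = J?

Equality of ideals is decidable: compute both reduced Gröbner bases (unique for the ordering) and check whether they agree.
Buchberger on the first generating set:
f_1 = a**2 + a - b, LT = a**2.
f_2 = -a*b + a - b, LT = a*b.

S(f_1,f_2): lcm = a**2*b. S = a**2 - b**2.
  leading term a**2: subtract (1)·f_1 from a**2 - b**2 → -a - b**2 + b
  leading term a: no divisor's leading term divides it; move -a to the remainder.
  leading term b**2: no divisor's leading term divides it; move -b**2 to the remainder.
  leading term b: no divisor's leading term divides it; move b to the remainder.
  remainder -a - b**2 + b ≠ 0; add g_3 = -a - b**2 + b to the basis.

S(f_1,g_3): lcm = a**2. S = -a*b**2 + a*b + a - b.
  leading term a*b**2: subtract (b)·f_2 from -a*b**2 + a*b + a - b → a + b**2 - b
  leading term a: subtract (-1)·g_3 from a + b**2 - b → 0
  remainder 0.

S(f_2,g_3): lcm = a*b. S = -a - b**3 + b**2 + b.
  leading term a: subtract (1)·g_3 from -a - b**3 + b**2 + b → -b**3 - b**2
  leading term b**3: no divisor's leading term divides it; move -b**3 to the remainder.
  leading term b**2: no divisor's leading term divides it; move -b**2 to the remainder.
  remainder -b**3 - b**2 ≠ 0; add g_4 = -b**3 - b**2 to the basis.

S(f_1,g_4): leading monomials are coprime, so the S-polynomial reduces to 0 (Buchberger's first criterion).
S(f_2,g_4): lcm = a*b**3. S = a*b**2 + b**3.
  leading term a*b**2: subtract (-b)·f_2 from a*b**2 + b**3 → a*b + b**3 - b**2
  leading term a*b: subtract (-1)·f_2 from a*b + b**3 - b**2 → a + b**3 - b**2 - b
  leading term a: subtract (-1)·g_3 from a + b**3 - b**2 - b → b**3 + b**2
  leading term b**3: subtract (-1)·g_4 from b**3 + b**2 → 0
  remainder 0.

S(g_3,g_4): leading monomials are coprime, so the S-polynomial reduces to 0 (Buchberger's first criterion).
Every S-polynomial of the final basis reduces to 0, so we have a Gröbner basis.
Inter-reduce: drop elements whose leading term is divisible by another's, tail-reduce, and make monic.
Reduced Gröbner basis: {a + b**2 - b, b**3 + b**2}.

Buchberger on the second generating set:
h_1 = -a**2 - a + b, LT = a**2.
h_2 = -a*b + a - b, LT = a*b.

S(h_1,h_2): lcm = a**2*b. S = a**2 - b**2.
  leading term a**2: subtract (-1)·h_1 from a**2 - b**2 → -a - b**2 + b
  leading term a: no divisor's leading term divides it; move -a to the remainder.
  leading term b**2: no divisor's leading term divides it; move -b**2 to the remainder.
  leading term b: no divisor's leading term divides it; move b to the remainder.
  remainder -a - b**2 + b ≠ 0; add k_3 = -a - b**2 + b to the basis.

S(h_1,k_3): lcm = a**2. S = -a*b**2 + a*b + a - b.
  leading term a*b**2: subtract (b)·h_2 from -a*b**2 + a*b + a - b → a + b**2 - b
  leading term a: subtract (-1)·k_3 from a + b**2 - b → 0
  remainder 0.

S(h_2,k_3): lcm = a*b. S = -a - b**3 + b**2 + b.
  leading term a: subtract (1)·k_3 from -a - b**3 + b**2 + b → -b**3 - b**2
  leading term b**3: no divisor's leading term divides it; move -b**3 to the remainder.
  leading term b**2: no divisor's leading term divides it; move -b**2 to the remainder.
  remainder -b**3 - b**2 ≠ 0; add k_4 = -b**3 - b**2 to the basis.

S(h_1,k_4): leading monomials are coprime, so the S-polynomial reduces to 0 (Buchberger's first criterion).
S(h_2,k_4): lcm = a*b**3. S = a*b**2 + b**3.
  leading term a*b**2: subtract (-b)·h_2 from a*b**2 + b**3 → a*b + b**3 - b**2
  leading term a*b: subtract (-1)·h_2 from a*b + b**3 - b**2 → a + b**3 - b**2 - b
  leading term a: subtract (-1)·k_3 from a + b**3 - b**2 - b → b**3 + b**2
  leading term b**3: subtract (-1)·k_4 from b**3 + b**2 → 0
  remainder 0.

S(k_3,k_4): leading monomials are coprime, so the S-polynomial reduces to 0 (Buchberger's first criterion).
Every S-polynomial of the final basis reduces to 0, so we have a Gröbner basis.
Inter-reduce: drop elements whose leading term is divisible by another's, tail-reduce, and make monic.
Reduced Gröbner basis: {a + b**2 - b, b**3 + b**2}.

Same reduced basis, so the two generating sets span the same ideal.

Yes, the ideals are equal.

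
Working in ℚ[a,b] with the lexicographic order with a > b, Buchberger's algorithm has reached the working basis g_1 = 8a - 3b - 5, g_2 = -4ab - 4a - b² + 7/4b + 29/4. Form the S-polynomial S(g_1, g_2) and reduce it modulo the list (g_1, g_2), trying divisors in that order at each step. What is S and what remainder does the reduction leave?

S(g_1, g_2) = -a - ⅝b² - 3/16b + 29/16; remainder on division = -⅝b² - 9/16b + 19/16.

lcm(LM(g_1), LM(g_2)) = ab.
S = (lcm/LT(g_1))·g_1 − (lcm/LT(g_2))·g_2 = -a - ⅝b² - 3/16b + 29/16.
Reduce S modulo (g_1, g_2) in that order:
  leading term a: subtract (-⅛)·g_1 from -a - ⅝b² - 3/16b + 29/16 → -⅝b² - 9/16b + 19/16
  leading term b²: no divisor's leading term divides it; move -⅝b² to the remainder.
  leading term b: no divisor's leading term divides it; move -9/16b to the remainder.
  leading term 1: no divisor's leading term divides it; move 19/16 to the remainder.
The remainder -⅝b² - 9/16b + 19/16 is nonzero, so it would be added as the next basis element.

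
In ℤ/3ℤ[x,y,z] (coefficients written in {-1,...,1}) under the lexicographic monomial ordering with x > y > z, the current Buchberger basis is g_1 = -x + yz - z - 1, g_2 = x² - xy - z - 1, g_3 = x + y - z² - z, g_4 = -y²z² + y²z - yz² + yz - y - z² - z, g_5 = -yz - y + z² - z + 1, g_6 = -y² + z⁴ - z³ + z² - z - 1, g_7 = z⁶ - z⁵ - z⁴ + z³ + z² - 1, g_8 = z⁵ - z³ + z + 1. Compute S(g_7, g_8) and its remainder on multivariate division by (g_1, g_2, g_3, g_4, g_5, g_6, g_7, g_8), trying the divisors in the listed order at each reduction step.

S(g_7, g_8) = -z⁵ + z³ - z - 1; remainder on division = 0.

lcm(LM(g_7), LM(g_8)) = z⁶.
S = (lcm/LT(g_7))·g_7 − (lcm/LT(g_8))·g_8 = -z⁵ + z³ - z - 1.
Reduce S modulo (g_1, g_2, g_3, g_4, g_5, g_6, g_7, g_8) in that order:
  leading term z⁵: subtract (-1)·g_8 from -z⁵ + z³ - z - 1 → 0
The remainder is 0, so this S-polynomial contributes no new basis element.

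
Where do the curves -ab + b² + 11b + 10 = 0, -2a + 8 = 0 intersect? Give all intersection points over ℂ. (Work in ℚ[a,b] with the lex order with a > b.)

{(4, -5), (4, -2)}

Compute a lex Gröbner basis by Buchberger's algorithm.
f_1 = -ab + b² + 11b + 10, LT = ab.
f_2 = -2a + 8, LT = a.

S(f_1,f_2): lcm = ab. S = -b² - 7b - 10.
  reduce S modulo (f_1, f_2):
  remainder -b² - 7b - 10 ≠ 0; add h_3 = -b² - 7b - 10 to the basis.

The other S-polynomials (S(f_1,h_3), S(f_2,h_3)) all reduce to 0 modulo the current basis, so we have a Gröbner basis.
Inter-reduce: drop elements whose leading term is divisible by another's, tail-reduce, and make monic.
Reduced Gröbner basis: {a - 4, b² + 7b + 10}.

Since the basis is lex-ordered, b² + 7b + 10 is univariate in b. Its roots are {-5, -2}. Back-substituting each root into the other basis elements fixes the other coordinates.
  b = -5: the earlier basis element becomes a - 4 = 0, giving a = 4 — point (4, -5).
  b = -2: the earlier basis element becomes a - 4 = 0, giving a = 4 — point (4, -2).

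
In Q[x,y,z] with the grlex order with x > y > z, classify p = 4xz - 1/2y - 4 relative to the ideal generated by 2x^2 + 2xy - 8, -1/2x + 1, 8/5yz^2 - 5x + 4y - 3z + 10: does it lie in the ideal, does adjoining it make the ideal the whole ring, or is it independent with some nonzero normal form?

Adjoining 4xz - 1/2y - 4 makes the ideal the whole ring: the system is inconsistent.

First compute the reduced Gröbner basis of I by Buchberger's algorithm.
f_1 = 2x^2 + 2xy - 8, LT = x^2.
f_2 = -1/2x + 1, LT = x.
f_3 = 8/5yz^2 - 5x + 4y - 3z + 10, LT = yz^2.

S(f_1,f_2): lcm = x^2. S = xy + 2x - 4.
  leading term xy: subtract (-2y)·f_2 from xy + 2x - 4 → 2x + 2y - 4
  leading term x: subtract (-4)·f_2 from 2x + 2y - 4 → 2y
  leading term y: no divisor's leading term divides it; move 2y to the remainder.
  remainder 2y ≠ 0; add h_4 = 2y to the basis.

S(f_3,h_4): lcm = yz^2. S = -25/8x + 5/2y - 15/8z + 25/4.
  leading term x: subtract (25/4)·f_2 from -25/8x + 5/2y - 15/8z + 25/4 → 5/2y - 15/8z
  leading term y: subtract (5/4)·h_4 from 5/2y - 15/8z → -15/8z
  leading term z: no divisor's leading term divides it; move -15/8z to the remainder.
  remainder -15/8z ≠ 0; add h_5 = -15/8z to the basis.

The other S-polynomials (S(f_1,f_3), S(f_2,f_3), S(f_1,h_4), S(f_2,h_4), S(f_1,h_5), S(f_2,h_5), S(f_3,h_5), S(h_4,h_5)) all reduce to 0 modulo the current basis, so we have a Gröbner basis.
Inter-reduce: drop elements whose leading term is divisible by another's, tail-reduce, and make monic.
Reduced Gröbner basis: {x - 2, y, z}.
Label its elements g_1 = x - 2, g_2 = y, g_3 = z.

Reduce p = 4xz - 1/2y - 4 modulo G:
  leading term xz: subtract (4z)·g_1 from 4xz - 1/2y - 4 → -1/2y + 8z - 4
  leading term y: subtract (-1/2)·g_2 from -1/2y + 8z - 4 → 8z - 4
  leading term z: subtract (8)·g_3 from 8z - 4 → -4
  leading term 1: no divisor's leading term divides it; move -4 to the remainder.
  normal form = -4.
The normal form is nonzero, so p ∉ I. Since p minus its normal form lies in I, I + (p) = I + (r) where r = -4; decide whether this ideal is the whole ring.
Here r = -4 is a nonzero constant, hence a unit: 1 ∈ I + (p), the Gröbner basis of I + (p) is {1}, and the enlarged system has no common solution — adjoining p is inconsistent.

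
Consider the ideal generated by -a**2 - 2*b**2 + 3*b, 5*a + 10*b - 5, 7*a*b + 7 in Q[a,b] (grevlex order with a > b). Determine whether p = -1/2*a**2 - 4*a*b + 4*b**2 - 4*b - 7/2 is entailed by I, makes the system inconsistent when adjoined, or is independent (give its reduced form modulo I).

-1/2*a**2 - 4*a*b + 4*b**2 - 4*b - 7/2 lies in I (it reduces to 0).

First compute the reduced Gröbner basis of I by Buchberger's algorithm.
f_1 = -a**2 - 2*b**2 + 3*b, LT = a**2.
f_2 = 5*a + 10*b - 5, LT = a.
f_3 = 7*a*b + 7, LT = a*b.

S(f_1,f_2): lcm = a**2. S = -2*a*b + 2*b**2 + a - 3*b.
  leading term a*b: subtract (-2/5*b)·f_2 from -2*a*b + 2*b**2 + a - 3*b → 6*b**2 + a - 5*b
  leading term b**2: no divisor's leading term divides it; move 6*b**2 to the remainder.
  leading term a: subtract (1/5)·f_2 from a - 5*b → -7*b + 1
  leading term b: no divisor's leading term divides it; move -7*b to the remainder.
  leading term 1: no divisor's leading term divides it; move 1 to the remainder.
  remainder 6*b**2 - 7*b + 1 ≠ 0; add h_4 = 6*b**2 - 7*b + 1 to the basis.

S(f_1,f_3): lcm = a**2*b. S = 2*b**3 - 3*b**2 - a.
  leading term b**3: subtract (1/3*b)·h_4 from 2*b**3 - 3*b**2 - a → -2/3*b**2 - a - 1/3*b
  leading term b**2: subtract (-1/9)·h_4 from -2/3*b**2 - a - 1/3*b → -a - 10/9*b + 1/9
  leading term a: subtract (-1/5)·f_2 from -a - 10/9*b + 1/9 → 8/9*b - 8/9
  leading term b: no divisor's leading term divides it; move 8/9*b to the remainder.
  leading term 1: no divisor's leading term divides it; move -8/9 to the remainder.
  remainder 8/9*b - 8/9 ≠ 0; add h_5 = 8/9*b - 8/9 to the basis.

The other S-polynomials (S(f_2,f_3), S(f_1,h_4), S(f_2,h_4), S(f_3,h_4), S(f_1,h_5), S(f_2,h_5), S(f_3,h_5), S(h_4,h_5)) all reduce to 0 modulo the current basis, so we have a Gröbner basis.
Inter-reduce: drop elements whose leading term is divisible by another's, tail-reduce, and make monic.
Reduced Gröbner basis: {a + 1, b - 1}.
Label its elements g_1 = a + 1, g_2 = b - 1.

Reduce p = -1/2*a**2 - 4*a*b + 4*b**2 - 4*b - 7/2 modulo G:
  leading term a**2: subtract (-1/2*a)·g_1 from -1/2*a**2 - 4*a*b + 4*b**2 - 4*b - 7/2 → -4*a*b + 4*b**2 + 1/2*a - 4*b - 7/2
  leading term a*b: subtract (-4*b)·g_1 from -4*a*b + 4*b**2 + 1/2*a - 4*b - 7/2 → 4*b**2 + 1/2*a - 7/2
  leading term b**2: subtract (4*b)·g_2 from 4*b**2 + 1/2*a - 7/2 → 1/2*a + 4*b - 7/2
  leading term a: subtract (1/2)·g_1 from 1/2*a + 4*b - 7/2 → 4*b - 4
  leading term b: subtract (4)·g_2 from 4*b - 4 → 0
  normal form = 0.
Since the normal form is 0, p ∈ I.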